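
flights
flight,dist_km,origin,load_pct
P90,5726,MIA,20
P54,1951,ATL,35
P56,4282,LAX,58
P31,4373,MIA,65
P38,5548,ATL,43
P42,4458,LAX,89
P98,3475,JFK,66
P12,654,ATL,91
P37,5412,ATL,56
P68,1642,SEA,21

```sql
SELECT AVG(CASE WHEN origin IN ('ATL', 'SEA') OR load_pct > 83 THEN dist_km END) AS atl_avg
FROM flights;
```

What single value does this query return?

flight=P90: ✗
flight=P54: ✓ → 1951
flight=P56: ✗
flight=P31: ✗
flight=P38: ✓ → 5548
flight=P42: ✓ → 4458
flight=P98: ✗
flight=P12: ✓ → 654
flight=P37: ✓ → 5412
flight=P68: ✓ → 1642
atl_avg = (1951 + 5548 + 4458 + 654 + 5412 + 1642) / 6 = 3277.5

3277.5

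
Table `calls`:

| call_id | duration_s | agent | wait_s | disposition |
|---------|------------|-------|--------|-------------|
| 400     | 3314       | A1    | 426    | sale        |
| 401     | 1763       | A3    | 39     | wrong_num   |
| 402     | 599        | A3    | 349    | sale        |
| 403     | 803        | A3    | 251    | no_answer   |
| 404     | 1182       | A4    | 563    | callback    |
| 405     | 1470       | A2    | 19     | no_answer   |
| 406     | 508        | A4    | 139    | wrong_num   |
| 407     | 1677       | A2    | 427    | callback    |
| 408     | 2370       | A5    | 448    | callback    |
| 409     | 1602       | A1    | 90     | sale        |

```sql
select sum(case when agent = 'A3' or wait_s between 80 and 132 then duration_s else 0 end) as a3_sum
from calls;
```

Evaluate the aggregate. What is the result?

call_id=400: ✗
call_id=401: ✓ → 1763
call_id=402: ✓ → 599
call_id=403: ✓ → 803
call_id=404: ✗
call_id=405: ✗
call_id=406: ✗
call_id=407: ✗
call_id=408: ✗
call_id=409: ✓ → 1602
a3_sum = 1763 + 599 + 803 + 1602 = 4767

4767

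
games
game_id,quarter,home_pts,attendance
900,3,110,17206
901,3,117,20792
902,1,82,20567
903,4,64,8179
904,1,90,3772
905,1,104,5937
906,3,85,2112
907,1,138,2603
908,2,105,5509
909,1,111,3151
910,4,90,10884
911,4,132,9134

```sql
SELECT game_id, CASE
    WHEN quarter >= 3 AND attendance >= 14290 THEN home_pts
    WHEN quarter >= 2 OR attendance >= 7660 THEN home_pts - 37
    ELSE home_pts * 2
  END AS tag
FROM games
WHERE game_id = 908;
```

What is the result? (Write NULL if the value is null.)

68

game_id = 908: quarter=2, home_pts=105, attendance=5509.
quarter >= 3 AND attendance >= 14290 → false
quarter >= 2 OR attendance >= 7660 → true → 68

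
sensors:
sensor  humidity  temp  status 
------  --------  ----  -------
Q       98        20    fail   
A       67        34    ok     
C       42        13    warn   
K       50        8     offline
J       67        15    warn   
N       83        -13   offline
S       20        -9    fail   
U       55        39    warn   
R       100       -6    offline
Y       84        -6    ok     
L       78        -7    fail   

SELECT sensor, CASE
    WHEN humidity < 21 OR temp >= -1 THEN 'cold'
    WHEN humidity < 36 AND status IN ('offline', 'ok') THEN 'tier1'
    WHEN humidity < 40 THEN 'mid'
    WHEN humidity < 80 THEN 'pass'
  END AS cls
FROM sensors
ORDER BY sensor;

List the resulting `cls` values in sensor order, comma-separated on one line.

cold, cold, cold, cold, pass, NULL, cold, NULL, cold, cold, NULL

sensor=A: humidity < 21 OR temp >= -1 → cold
sensor=C: humidity < 21 OR temp >= -1 → cold
sensor=J: humidity < 21 OR temp >= -1 → cold
sensor=K: humidity < 21 OR temp >= -1 → cold
sensor=L: humidity < 80 → pass
sensor=N: (no match → NULL) → NULL
sensor=Q: humidity < 21 OR temp >= -1 → cold
sensor=R: (no match → NULL) → NULL
sensor=S: humidity < 21 OR temp >= -1 → cold
sensor=U: humidity < 21 OR temp >= -1 → cold
sensor=Y: (no match → NULL) → NULL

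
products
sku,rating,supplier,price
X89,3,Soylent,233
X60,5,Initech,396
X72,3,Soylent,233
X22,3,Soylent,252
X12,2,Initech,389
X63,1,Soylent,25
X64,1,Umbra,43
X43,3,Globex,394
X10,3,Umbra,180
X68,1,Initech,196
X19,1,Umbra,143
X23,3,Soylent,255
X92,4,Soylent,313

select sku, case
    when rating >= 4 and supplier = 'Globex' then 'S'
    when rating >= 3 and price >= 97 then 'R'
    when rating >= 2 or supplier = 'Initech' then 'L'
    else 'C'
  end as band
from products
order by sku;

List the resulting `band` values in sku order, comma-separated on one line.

sku=X10: rating >= 3 and price >= 97 → R
sku=X12: rating >= 2 or supplier = 'Initech' → L
sku=X19: ELSE → C
sku=X22: rating >= 3 and price >= 97 → R
sku=X23: rating >= 3 and price >= 97 → R
sku=X43: rating >= 3 and price >= 97 → R
sku=X60: rating >= 3 and price >= 97 → R
sku=X63: ELSE → C
sku=X64: ELSE → C
sku=X68: rating >= 2 or supplier = 'Initech' → L
sku=X72: rating >= 3 and price >= 97 → R
sku=X89: rating >= 3 and price >= 97 → R
sku=X92: rating >= 3 and price >= 97 → R

R, L, C, R, R, R, R, C, C, L, R, R, R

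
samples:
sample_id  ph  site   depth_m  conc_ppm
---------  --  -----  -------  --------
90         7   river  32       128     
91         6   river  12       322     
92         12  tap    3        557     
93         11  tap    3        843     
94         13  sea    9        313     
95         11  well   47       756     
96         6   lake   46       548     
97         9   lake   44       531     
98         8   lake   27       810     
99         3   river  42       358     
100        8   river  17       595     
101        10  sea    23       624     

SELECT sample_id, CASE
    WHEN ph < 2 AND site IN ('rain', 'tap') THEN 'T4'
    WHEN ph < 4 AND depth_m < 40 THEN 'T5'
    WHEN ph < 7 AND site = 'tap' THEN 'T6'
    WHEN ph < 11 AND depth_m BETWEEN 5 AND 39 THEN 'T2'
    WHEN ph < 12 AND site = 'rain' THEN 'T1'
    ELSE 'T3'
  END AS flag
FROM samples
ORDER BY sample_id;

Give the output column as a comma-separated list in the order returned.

sample_id=90: ph < 11 AND depth_m BETWEEN 5 AND 39 → T2
sample_id=91: ph < 11 AND depth_m BETWEEN 5 AND 39 → T2
sample_id=92: ELSE → T3
sample_id=93: ELSE → T3
sample_id=94: ELSE → T3
sample_id=95: ELSE → T3
sample_id=96: ELSE → T3
sample_id=97: ELSE → T3
sample_id=98: ph < 11 AND depth_m BETWEEN 5 AND 39 → T2
sample_id=99: ELSE → T3
sample_id=100: ph < 11 AND depth_m BETWEEN 5 AND 39 → T2
sample_id=101: ph < 11 AND depth_m BETWEEN 5 AND 39 → T2

T2, T2, T3, T3, T3, T3, T3, T3, T2, T3, T2, T2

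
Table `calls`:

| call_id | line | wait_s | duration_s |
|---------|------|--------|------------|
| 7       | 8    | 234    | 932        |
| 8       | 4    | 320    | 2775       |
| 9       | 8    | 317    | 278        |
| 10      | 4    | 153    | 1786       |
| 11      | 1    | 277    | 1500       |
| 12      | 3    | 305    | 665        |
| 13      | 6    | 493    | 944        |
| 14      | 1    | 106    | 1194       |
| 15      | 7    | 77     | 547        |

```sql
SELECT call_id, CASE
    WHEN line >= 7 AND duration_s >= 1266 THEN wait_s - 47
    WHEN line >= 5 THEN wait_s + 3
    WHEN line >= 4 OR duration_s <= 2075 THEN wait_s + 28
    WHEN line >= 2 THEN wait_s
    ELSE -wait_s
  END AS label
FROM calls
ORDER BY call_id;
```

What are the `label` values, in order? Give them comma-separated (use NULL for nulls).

237, 348, 320, 181, 305, 333, 496, 134, 80

call_id=7: line >= 5 → 237
call_id=8: line >= 4 OR duration_s <= 2075 → 348
call_id=9: line >= 5 → 320
call_id=10: line >= 4 OR duration_s <= 2075 → 181
call_id=11: line >= 4 OR duration_s <= 2075 → 305
call_id=12: line >= 4 OR duration_s <= 2075 → 333
call_id=13: line >= 5 → 496
call_id=14: line >= 4 OR duration_s <= 2075 → 134
call_id=15: line >= 5 → 80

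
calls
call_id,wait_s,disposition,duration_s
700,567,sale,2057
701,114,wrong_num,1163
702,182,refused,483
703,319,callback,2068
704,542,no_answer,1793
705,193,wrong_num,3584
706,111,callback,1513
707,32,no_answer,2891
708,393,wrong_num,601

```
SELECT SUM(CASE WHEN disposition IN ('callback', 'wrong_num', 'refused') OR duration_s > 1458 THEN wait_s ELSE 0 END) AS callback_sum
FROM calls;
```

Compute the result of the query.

call_id=700: ✓ → 567
call_id=701: ✓ → 114
call_id=702: ✓ → 182
call_id=703: ✓ → 319
call_id=704: ✓ → 542
call_id=705: ✓ → 193
call_id=706: ✓ → 111
call_id=707: ✓ → 32
call_id=708: ✓ → 393
callback_sum = 567 + 114 + 182 + 319 + 542 + 193 + 111 + 32 + 393 = 2453

2453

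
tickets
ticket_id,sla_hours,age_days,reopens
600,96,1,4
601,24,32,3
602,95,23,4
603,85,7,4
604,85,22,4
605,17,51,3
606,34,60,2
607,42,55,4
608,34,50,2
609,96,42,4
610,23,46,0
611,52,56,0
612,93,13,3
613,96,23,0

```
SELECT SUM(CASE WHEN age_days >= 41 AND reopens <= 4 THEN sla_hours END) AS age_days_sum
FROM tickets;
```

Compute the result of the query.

ticket_id=600: ✗
ticket_id=601: ✗
ticket_id=602: ✗
ticket_id=603: ✗
ticket_id=604: ✗
ticket_id=605: ✓ → 17
ticket_id=606: ✓ → 34
ticket_id=607: ✓ → 42
ticket_id=608: ✓ → 34
ticket_id=609: ✓ → 96
ticket_id=610: ✓ → 23
ticket_id=611: ✓ → 52
ticket_id=612: ✗
ticket_id=613: ✗
age_days_sum = 17 + 34 + 42 + 34 + 96 + 23 + 52 = 298

298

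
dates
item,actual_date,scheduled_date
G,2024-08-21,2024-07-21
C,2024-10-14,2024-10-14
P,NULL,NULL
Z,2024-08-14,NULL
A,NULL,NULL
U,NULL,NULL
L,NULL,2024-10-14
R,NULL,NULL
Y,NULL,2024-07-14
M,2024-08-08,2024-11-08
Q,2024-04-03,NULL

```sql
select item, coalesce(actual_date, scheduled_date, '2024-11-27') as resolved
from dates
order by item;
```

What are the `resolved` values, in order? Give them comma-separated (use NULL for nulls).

2024-11-27, 2024-10-14, 2024-08-21, 2024-10-14, 2024-08-08, 2024-11-27, 2024-04-03, 2024-11-27, 2024-11-27, 2024-07-14, 2024-08-14

item=A: actual_date=NULL, scheduled_date=NULL, → literal 2024-11-27 → 2024-11-27
item=C: actual_date=2024-10-14 → 2024-10-14
item=G: actual_date=2024-08-21 → 2024-08-21
item=L: actual_date=NULL, scheduled_date=2024-10-14 → 2024-10-14
item=M: actual_date=2024-08-08 → 2024-08-08
item=P: actual_date=NULL, scheduled_date=NULL, → literal 2024-11-27 → 2024-11-27
item=Q: actual_date=2024-04-03 → 2024-04-03
item=R: actual_date=NULL, scheduled_date=NULL, → literal 2024-11-27 → 2024-11-27
item=U: actual_date=NULL, scheduled_date=NULL, → literal 2024-11-27 → 2024-11-27
item=Y: actual_date=NULL, scheduled_date=2024-07-14 → 2024-07-14
item=Z: actual_date=2024-08-14 → 2024-08-14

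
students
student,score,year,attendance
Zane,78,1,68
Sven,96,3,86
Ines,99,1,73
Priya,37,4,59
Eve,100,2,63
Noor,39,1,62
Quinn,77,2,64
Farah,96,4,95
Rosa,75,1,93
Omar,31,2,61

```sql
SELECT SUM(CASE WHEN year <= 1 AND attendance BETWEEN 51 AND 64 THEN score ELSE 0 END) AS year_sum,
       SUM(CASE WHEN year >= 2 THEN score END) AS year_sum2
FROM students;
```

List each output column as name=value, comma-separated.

year_sum=39, year_sum2=437

[year_sum: year <= 1 AND attendance BETWEEN 51 AND 64]
student=Zane: ✗
student=Sven: ✗
student=Ines: ✗
student=Priya: ✗
student=Eve: ✗
student=Noor: ✓ → 39
student=Quinn: ✗
student=Farah: ✗
student=Rosa: ✗
student=Omar: ✗
year_sum = 39
—
[year_sum2: year >= 2]
student=Zane: ✗
student=Sven: ✓ → 96
student=Ines: ✗
student=Priya: ✓ → 37
student=Eve: ✓ → 100
student=Noor: ✗
student=Quinn: ✓ → 77
student=Farah: ✓ → 96
student=Rosa: ✗
student=Omar: ✓ → 31
year_sum2 = 96 + 37 + 100 + 77 + 96 + 31 = 437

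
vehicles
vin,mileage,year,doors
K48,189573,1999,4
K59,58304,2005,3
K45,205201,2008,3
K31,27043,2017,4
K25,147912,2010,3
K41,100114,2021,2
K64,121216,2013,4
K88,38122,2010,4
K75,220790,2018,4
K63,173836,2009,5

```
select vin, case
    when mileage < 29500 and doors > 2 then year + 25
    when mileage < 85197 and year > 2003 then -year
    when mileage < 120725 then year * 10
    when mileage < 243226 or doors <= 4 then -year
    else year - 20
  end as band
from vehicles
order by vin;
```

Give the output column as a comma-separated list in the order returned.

-2010, 2042, 20210, -2008, -1999, -2005, -2009, -2013, -2018, -2010

vin=K25: mileage < 243226 or doors <= 4 → -2010
vin=K31: mileage < 29500 and doors > 2 → 2042
vin=K41: mileage < 120725 → 20210
vin=K45: mileage < 243226 or doors <= 4 → -2008
vin=K48: mileage < 243226 or doors <= 4 → -1999
vin=K59: mileage < 85197 and year > 2003 → -2005
vin=K63: mileage < 243226 or doors <= 4 → -2009
vin=K64: mileage < 243226 or doors <= 4 → -2013
vin=K75: mileage < 243226 or doors <= 4 → -2018
vin=K88: mileage < 85197 and year > 2003 → -2010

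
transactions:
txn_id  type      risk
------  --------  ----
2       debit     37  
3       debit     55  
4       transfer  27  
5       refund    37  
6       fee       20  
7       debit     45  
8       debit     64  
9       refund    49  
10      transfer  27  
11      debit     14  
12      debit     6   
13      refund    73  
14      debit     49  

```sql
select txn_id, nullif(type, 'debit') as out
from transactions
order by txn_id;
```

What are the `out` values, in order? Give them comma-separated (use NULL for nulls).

NULL, NULL, transfer, refund, fee, NULL, NULL, refund, transfer, NULL, NULL, refund, NULL

txn_id=2: type=debit vs debit: equal → NULL
txn_id=3: type=debit vs debit: equal → NULL
txn_id=4: type=transfer vs debit: differ → transfer
txn_id=5: type=refund vs debit: differ → refund
txn_id=6: type=fee vs debit: differ → fee
txn_id=7: type=debit vs debit: equal → NULL
txn_id=8: type=debit vs debit: equal → NULL
txn_id=9: type=refund vs debit: differ → refund
txn_id=10: type=transfer vs debit: differ → transfer
txn_id=11: type=debit vs debit: equal → NULL
txn_id=12: type=debit vs debit: equal → NULL
txn_id=13: type=refund vs debit: differ → refund
txn_id=14: type=debit vs debit: equal → NULL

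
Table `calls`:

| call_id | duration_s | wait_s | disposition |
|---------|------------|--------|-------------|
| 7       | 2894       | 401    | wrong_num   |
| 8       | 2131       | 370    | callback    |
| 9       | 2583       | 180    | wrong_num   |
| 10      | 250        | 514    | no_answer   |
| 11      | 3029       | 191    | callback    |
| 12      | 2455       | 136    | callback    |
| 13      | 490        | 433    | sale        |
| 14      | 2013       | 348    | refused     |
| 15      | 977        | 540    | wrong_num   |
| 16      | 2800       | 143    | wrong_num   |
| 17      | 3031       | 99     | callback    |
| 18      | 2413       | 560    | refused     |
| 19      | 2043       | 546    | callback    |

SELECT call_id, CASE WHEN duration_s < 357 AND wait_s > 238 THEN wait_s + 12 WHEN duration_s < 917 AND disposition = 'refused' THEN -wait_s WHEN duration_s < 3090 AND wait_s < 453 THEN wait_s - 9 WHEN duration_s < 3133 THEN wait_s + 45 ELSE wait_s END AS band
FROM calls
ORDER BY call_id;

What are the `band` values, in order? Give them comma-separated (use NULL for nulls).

392, 361, 171, 526, 182, 127, 424, 339, 585, 134, 90, 605, 591

call_id=7: duration_s < 3090 AND wait_s < 453 → 392
call_id=8: duration_s < 3090 AND wait_s < 453 → 361
call_id=9: duration_s < 3090 AND wait_s < 453 → 171
call_id=10: duration_s < 357 AND wait_s > 238 → 526
call_id=11: duration_s < 3090 AND wait_s < 453 → 182
call_id=12: duration_s < 3090 AND wait_s < 453 → 127
call_id=13: duration_s < 3090 AND wait_s < 453 → 424
call_id=14: duration_s < 3090 AND wait_s < 453 → 339
call_id=15: duration_s < 3133 → 585
call_id=16: duration_s < 3090 AND wait_s < 453 → 134
call_id=17: duration_s < 3090 AND wait_s < 453 → 90
call_id=18: duration_s < 3133 → 605
call_id=19: duration_s < 3133 → 591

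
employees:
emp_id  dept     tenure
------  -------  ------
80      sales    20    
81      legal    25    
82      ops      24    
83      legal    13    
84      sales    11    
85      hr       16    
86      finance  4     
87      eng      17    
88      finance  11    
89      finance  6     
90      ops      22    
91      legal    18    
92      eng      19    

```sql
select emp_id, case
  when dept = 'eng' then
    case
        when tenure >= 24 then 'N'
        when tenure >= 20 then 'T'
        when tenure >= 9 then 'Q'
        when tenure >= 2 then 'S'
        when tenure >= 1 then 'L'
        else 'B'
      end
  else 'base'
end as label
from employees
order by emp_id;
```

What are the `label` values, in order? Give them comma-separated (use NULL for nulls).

emp_id=80: dept='sales' → outer ELSE → base
emp_id=81: dept='legal' → outer ELSE → base
emp_id=82: dept='ops' → outer ELSE → base
emp_id=83: dept='legal' → outer ELSE → base
emp_id=84: dept='sales' → outer ELSE → base
emp_id=85: dept='hr' → outer ELSE → base
emp_id=86: dept='finance' → outer ELSE → base
emp_id=87: dept='eng' → inner[tenure >= 9] → Q
emp_id=88: dept='finance' → outer ELSE → base
emp_id=89: dept='finance' → outer ELSE → base
emp_id=90: dept='ops' → outer ELSE → base
emp_id=91: dept='legal' → outer ELSE → base
emp_id=92: dept='eng' → inner[tenure >= 9] → Q

base, base, base, base, base, base, base, Q, base, base, base, base, Q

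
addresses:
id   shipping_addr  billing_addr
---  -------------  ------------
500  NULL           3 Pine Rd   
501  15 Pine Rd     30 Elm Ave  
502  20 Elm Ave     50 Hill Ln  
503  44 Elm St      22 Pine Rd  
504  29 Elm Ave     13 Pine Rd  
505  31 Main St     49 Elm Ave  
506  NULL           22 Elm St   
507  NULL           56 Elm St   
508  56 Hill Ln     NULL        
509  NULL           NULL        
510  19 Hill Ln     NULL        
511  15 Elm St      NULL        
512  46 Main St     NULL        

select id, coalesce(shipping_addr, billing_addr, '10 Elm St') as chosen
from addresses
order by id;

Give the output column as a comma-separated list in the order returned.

3 Pine Rd, 15 Pine Rd, 20 Elm Ave, 44 Elm St, 29 Elm Ave, 31 Main St, 22 Elm St, 56 Elm St, 56 Hill Ln, 10 Elm St, 19 Hill Ln, 15 Elm St, 46 Main St

id=500: shipping_addr=NULL, billing_addr=3 Pine Rd → 3 Pine Rd
id=501: shipping_addr=15 Pine Rd → 15 Pine Rd
id=502: shipping_addr=20 Elm Ave → 20 Elm Ave
id=503: shipping_addr=44 Elm St → 44 Elm St
id=504: shipping_addr=29 Elm Ave → 29 Elm Ave
id=505: shipping_addr=31 Main St → 31 Main St
id=506: shipping_addr=NULL, billing_addr=22 Elm St → 22 Elm St
id=507: shipping_addr=NULL, billing_addr=56 Elm St → 56 Elm St
id=508: shipping_addr=56 Hill Ln → 56 Hill Ln
id=509: shipping_addr=NULL, billing_addr=NULL, → literal 10 Elm St → 10 Elm St
id=510: shipping_addr=19 Hill Ln → 19 Hill Ln
id=511: shipping_addr=15 Elm St → 15 Elm St
id=512: shipping_addr=46 Main St → 46 Main St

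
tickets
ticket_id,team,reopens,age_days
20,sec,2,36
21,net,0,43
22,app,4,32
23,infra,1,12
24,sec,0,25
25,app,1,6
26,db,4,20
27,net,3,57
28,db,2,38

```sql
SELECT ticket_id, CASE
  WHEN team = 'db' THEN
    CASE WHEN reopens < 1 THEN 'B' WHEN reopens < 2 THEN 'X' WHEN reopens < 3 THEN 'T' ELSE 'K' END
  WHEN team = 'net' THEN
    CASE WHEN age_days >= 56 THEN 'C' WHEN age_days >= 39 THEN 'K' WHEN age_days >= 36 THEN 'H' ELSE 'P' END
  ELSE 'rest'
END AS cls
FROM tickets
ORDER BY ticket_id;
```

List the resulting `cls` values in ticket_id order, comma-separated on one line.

rest, K, rest, rest, rest, rest, K, C, T

ticket_id=20: team='sec' → outer ELSE → rest
ticket_id=21: team='net' → inner[age_days >= 39] → K
ticket_id=22: team='app' → outer ELSE → rest
ticket_id=23: team='infra' → outer ELSE → rest
ticket_id=24: team='sec' → outer ELSE → rest
ticket_id=25: team='app' → outer ELSE → rest
ticket_id=26: team='db' → inner[ELSE] → K
ticket_id=27: team='net' → inner[age_days >= 56] → C
ticket_id=28: team='db' → inner[reopens < 3] → T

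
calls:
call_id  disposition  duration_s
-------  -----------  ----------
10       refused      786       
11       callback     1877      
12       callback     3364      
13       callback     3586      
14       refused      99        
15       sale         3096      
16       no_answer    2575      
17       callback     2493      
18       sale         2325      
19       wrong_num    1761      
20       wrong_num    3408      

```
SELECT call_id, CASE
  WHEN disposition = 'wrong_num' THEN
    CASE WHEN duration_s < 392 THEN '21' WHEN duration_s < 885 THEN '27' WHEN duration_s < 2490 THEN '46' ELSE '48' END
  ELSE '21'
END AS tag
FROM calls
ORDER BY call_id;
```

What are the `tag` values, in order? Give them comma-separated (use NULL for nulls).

21, 21, 21, 21, 21, 21, 21, 21, 21, 46, 48

call_id=10: disposition='refused' → outer ELSE → 21
call_id=11: disposition='callback' → outer ELSE → 21
call_id=12: disposition='callback' → outer ELSE → 21
call_id=13: disposition='callback' → outer ELSE → 21
call_id=14: disposition='refused' → outer ELSE → 21
call_id=15: disposition='sale' → outer ELSE → 21
call_id=16: disposition='no_answer' → outer ELSE → 21
call_id=17: disposition='callback' → outer ELSE → 21
call_id=18: disposition='sale' → outer ELSE → 21
call_id=19: disposition='wrong_num' → inner[duration_s < 2490] → 46
call_id=20: disposition='wrong_num' → inner[ELSE] → 48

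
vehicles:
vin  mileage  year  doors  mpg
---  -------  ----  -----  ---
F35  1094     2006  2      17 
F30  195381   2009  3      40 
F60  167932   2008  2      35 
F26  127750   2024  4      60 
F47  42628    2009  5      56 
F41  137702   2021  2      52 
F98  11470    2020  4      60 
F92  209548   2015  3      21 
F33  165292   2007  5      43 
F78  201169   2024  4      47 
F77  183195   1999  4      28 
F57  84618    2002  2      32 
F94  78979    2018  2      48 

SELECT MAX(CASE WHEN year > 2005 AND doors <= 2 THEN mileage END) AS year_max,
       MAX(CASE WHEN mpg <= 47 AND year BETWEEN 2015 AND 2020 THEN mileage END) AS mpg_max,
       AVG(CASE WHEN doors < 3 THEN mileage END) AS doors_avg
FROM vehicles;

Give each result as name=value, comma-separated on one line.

[year_max: year > 2005 AND doors <= 2]
vin=F35: ✓ → 1094
vin=F30: ✗
vin=F60: ✓ → 167932
vin=F26: ✗
vin=F47: ✗
vin=F41: ✓ → 137702
vin=F98: ✗
vin=F92: ✗
vin=F33: ✗
vin=F78: ✗
vin=F77: ✗
vin=F57: ✗
vin=F94: ✓ → 78979
year_max = MAX(1094, 167932, 137702, 78979) = 167932
—
[mpg_max: mpg <= 47 AND year BETWEEN 2015 AND 2020]
vin=F35: ✗
vin=F30: ✗
vin=F60: ✗
vin=F26: ✗
vin=F47: ✗
vin=F41: ✗
vin=F98: ✗
vin=F92: ✓ → 209548
vin=F33: ✗
vin=F78: ✗
vin=F77: ✗
vin=F57: ✗
vin=F94: ✗
mpg_max = MAX(209548) = 209548
—
[doors_avg: doors < 3]
vin=F35: ✓ → 1094
vin=F30: ✗
vin=F60: ✓ → 167932
vin=F26: ✗
vin=F47: ✗
vin=F41: ✓ → 137702
vin=F98: ✗
vin=F92: ✗
vin=F33: ✗
vin=F78: ✗
vin=F77: ✗
vin=F57: ✓ → 84618
vin=F94: ✓ → 78979
doors_avg = (1094 + 167932 + 137702 + 84618 + 78979) / 5 = 94065

year_max=167932, mpg_max=209548, doors_avg=94065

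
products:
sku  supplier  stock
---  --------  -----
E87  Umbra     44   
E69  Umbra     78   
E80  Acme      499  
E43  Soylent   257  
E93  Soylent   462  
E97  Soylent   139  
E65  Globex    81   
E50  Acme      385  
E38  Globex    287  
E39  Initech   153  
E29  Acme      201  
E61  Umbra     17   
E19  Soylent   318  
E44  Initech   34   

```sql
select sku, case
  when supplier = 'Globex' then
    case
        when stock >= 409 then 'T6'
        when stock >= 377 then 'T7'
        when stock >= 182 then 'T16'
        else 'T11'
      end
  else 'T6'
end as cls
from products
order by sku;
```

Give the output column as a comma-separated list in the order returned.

sku=E19: supplier='Soylent' → outer ELSE → T6
sku=E29: supplier='Acme' → outer ELSE → T6
sku=E38: supplier='Globex' → inner[stock >= 182] → T16
sku=E39: supplier='Initech' → outer ELSE → T6
sku=E43: supplier='Soylent' → outer ELSE → T6
sku=E44: supplier='Initech' → outer ELSE → T6
sku=E50: supplier='Acme' → outer ELSE → T6
sku=E61: supplier='Umbra' → outer ELSE → T6
sku=E65: supplier='Globex' → inner[ELSE] → T11
sku=E69: supplier='Umbra' → outer ELSE → T6
sku=E80: supplier='Acme' → outer ELSE → T6
sku=E87: supplier='Umbra' → outer ELSE → T6
sku=E93: supplier='Soylent' → outer ELSE → T6
sku=E97: supplier='Soylent' → outer ELSE → T6

T6, T6, T16, T6, T6, T6, T6, T6, T11, T6, T6, T6, T6, T6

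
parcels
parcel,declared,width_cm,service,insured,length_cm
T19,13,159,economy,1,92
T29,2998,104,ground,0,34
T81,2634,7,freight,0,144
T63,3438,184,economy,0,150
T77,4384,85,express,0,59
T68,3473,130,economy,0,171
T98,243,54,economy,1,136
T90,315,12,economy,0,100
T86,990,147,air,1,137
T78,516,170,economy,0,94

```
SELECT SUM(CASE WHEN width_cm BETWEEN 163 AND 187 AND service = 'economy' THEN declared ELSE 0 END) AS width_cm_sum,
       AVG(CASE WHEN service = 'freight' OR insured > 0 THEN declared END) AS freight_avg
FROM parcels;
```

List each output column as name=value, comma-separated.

width_cm_sum=3954, freight_avg=970

[width_cm_sum: width_cm BETWEEN 163 AND 187 AND service = 'economy']
parcel=T19: ✗
parcel=T29: ✗
parcel=T81: ✗
parcel=T63: ✓ → 3438
parcel=T77: ✗
parcel=T68: ✗
parcel=T98: ✗
parcel=T90: ✗
parcel=T86: ✗
parcel=T78: ✓ → 516
width_cm_sum = 3438 + 516 = 3954
—
[freight_avg: service = 'freight' OR insured > 0]
parcel=T19: ✓ → 13
parcel=T29: ✗
parcel=T81: ✓ → 2634
parcel=T63: ✗
parcel=T77: ✗
parcel=T68: ✗
parcel=T98: ✓ → 243
parcel=T90: ✗
parcel=T86: ✓ → 990
parcel=T78: ✗
freight_avg = (13 + 2634 + 243 + 990) / 4 = 970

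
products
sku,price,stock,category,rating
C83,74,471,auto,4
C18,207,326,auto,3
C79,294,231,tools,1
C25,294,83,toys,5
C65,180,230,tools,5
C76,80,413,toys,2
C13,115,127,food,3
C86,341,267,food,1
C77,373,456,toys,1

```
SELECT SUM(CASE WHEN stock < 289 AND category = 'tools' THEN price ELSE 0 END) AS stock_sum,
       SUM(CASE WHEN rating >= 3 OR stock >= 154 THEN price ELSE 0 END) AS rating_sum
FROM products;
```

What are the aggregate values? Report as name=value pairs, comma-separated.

[stock_sum: stock < 289 AND category = 'tools']
sku=C83: ✗
sku=C18: ✗
sku=C79: ✓ → 294
sku=C25: ✗
sku=C65: ✓ → 180
sku=C76: ✗
sku=C13: ✗
sku=C86: ✗
sku=C77: ✗
stock_sum = 294 + 180 = 474
—
[rating_sum: rating >= 3 OR stock >= 154]
sku=C83: ✓ → 74
sku=C18: ✓ → 207
sku=C79: ✓ → 294
sku=C25: ✓ → 294
sku=C65: ✓ → 180
sku=C76: ✓ → 80
sku=C13: ✓ → 115
sku=C86: ✓ → 341
sku=C77: ✓ → 373
rating_sum = 74 + 207 + 294 + 294 + 180 + 80 + 115 + 341 + 373 = 1958

stock_sum=474, rating_sum=1958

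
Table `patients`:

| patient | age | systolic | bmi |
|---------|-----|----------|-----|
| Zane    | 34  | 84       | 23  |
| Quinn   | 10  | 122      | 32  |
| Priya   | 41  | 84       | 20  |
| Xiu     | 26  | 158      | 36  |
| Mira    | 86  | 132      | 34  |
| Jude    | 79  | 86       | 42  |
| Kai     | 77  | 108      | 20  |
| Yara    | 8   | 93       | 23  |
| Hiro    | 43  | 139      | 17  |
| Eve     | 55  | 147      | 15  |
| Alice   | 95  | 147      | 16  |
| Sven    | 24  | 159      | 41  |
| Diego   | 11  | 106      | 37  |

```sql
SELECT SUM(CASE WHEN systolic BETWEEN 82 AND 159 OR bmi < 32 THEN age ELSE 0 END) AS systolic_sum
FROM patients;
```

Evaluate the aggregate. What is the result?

patient=Zane: ✓ → 34
patient=Quinn: ✓ → 10
patient=Priya: ✓ → 41
patient=Xiu: ✓ → 26
patient=Mira: ✓ → 86
patient=Jude: ✓ → 79
patient=Kai: ✓ → 77
patient=Yara: ✓ → 8
patient=Hiro: ✓ → 43
patient=Eve: ✓ → 55
patient=Alice: ✓ → 95
patient=Sven: ✓ → 24
patient=Diego: ✓ → 11
systolic_sum = 34 + 10 + 41 + 26 + 86 + 79 + 77 + 8 + 43 + 55 + 95 + 24 + 11 = 589

589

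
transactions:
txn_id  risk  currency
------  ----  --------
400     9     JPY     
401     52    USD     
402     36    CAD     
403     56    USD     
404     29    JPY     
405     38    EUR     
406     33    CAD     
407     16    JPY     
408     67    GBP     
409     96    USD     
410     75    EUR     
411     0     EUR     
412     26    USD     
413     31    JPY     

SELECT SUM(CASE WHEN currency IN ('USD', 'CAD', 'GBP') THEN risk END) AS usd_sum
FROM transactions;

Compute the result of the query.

366

txn_id=400: ✗
txn_id=401: ✓ → 52
txn_id=402: ✓ → 36
txn_id=403: ✓ → 56
txn_id=404: ✗
txn_id=405: ✗
txn_id=406: ✓ → 33
txn_id=407: ✗
txn_id=408: ✓ → 67
txn_id=409: ✓ → 96
txn_id=410: ✗
txn_id=411: ✗
txn_id=412: ✓ → 26
txn_id=413: ✗
usd_sum = 52 + 36 + 56 + 33 + 67 + 96 + 26 = 366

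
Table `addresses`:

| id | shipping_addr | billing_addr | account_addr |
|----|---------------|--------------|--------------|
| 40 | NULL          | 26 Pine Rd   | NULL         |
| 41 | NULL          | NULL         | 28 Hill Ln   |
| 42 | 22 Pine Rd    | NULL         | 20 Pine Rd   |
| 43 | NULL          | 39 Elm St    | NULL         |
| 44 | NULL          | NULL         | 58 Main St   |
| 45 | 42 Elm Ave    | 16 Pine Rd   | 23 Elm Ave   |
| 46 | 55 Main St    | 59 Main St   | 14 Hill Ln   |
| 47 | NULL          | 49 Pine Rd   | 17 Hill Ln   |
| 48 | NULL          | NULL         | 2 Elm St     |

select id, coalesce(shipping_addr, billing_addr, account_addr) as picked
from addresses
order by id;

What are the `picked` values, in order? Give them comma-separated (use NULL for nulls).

26 Pine Rd, 28 Hill Ln, 22 Pine Rd, 39 Elm St, 58 Main St, 42 Elm Ave, 55 Main St, 49 Pine Rd, 2 Elm St

id=40: shipping_addr=NULL, billing_addr=26 Pine Rd → 26 Pine Rd
id=41: shipping_addr=NULL, billing_addr=NULL, account_addr=28 Hill Ln → 28 Hill Ln
id=42: shipping_addr=22 Pine Rd → 22 Pine Rd
id=43: shipping_addr=NULL, billing_addr=39 Elm St → 39 Elm St
id=44: shipping_addr=NULL, billing_addr=NULL, account_addr=58 Main St → 58 Main St
id=45: shipping_addr=42 Elm Ave → 42 Elm Ave
id=46: shipping_addr=55 Main St → 55 Main St
id=47: shipping_addr=NULL, billing_addr=49 Pine Rd → 49 Pine Rd
id=48: shipping_addr=NULL, billing_addr=NULL, account_addr=2 Elm St → 2 Elm St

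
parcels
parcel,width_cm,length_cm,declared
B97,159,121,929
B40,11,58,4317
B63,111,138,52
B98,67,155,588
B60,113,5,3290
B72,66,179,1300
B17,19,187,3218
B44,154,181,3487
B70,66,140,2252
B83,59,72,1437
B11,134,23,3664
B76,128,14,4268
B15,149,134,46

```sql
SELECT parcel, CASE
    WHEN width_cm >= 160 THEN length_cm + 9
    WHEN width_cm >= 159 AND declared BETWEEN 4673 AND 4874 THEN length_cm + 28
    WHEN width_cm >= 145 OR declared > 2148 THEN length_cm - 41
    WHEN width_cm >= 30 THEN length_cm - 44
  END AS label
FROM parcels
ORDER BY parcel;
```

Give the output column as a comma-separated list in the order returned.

-18, 93, 146, 17, 140, -36, 94, 99, 135, -27, 28, 80, 111

parcel=B11: width_cm >= 145 OR declared > 2148 → -18
parcel=B15: width_cm >= 145 OR declared > 2148 → 93
parcel=B17: width_cm >= 145 OR declared > 2148 → 146
parcel=B40: width_cm >= 145 OR declared > 2148 → 17
parcel=B44: width_cm >= 145 OR declared > 2148 → 140
parcel=B60: width_cm >= 145 OR declared > 2148 → -36
parcel=B63: width_cm >= 30 → 94
parcel=B70: width_cm >= 145 OR declared > 2148 → 99
parcel=B72: width_cm >= 30 → 135
parcel=B76: width_cm >= 145 OR declared > 2148 → -27
parcel=B83: width_cm >= 30 → 28
parcel=B97: width_cm >= 145 OR declared > 2148 → 80
parcel=B98: width_cm >= 30 → 111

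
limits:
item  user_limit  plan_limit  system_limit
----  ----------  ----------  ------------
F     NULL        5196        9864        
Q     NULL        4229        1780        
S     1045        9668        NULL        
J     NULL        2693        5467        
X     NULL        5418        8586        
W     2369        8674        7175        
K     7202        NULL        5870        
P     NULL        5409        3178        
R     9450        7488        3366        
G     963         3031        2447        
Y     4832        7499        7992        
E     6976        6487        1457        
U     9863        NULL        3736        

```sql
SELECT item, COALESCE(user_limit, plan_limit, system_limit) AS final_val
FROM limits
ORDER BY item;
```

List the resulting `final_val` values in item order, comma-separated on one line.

6976, 5196, 963, 2693, 7202, 5409, 4229, 9450, 1045, 9863, 2369, 5418, 4832

item=E: user_limit=6976 → 6976
item=F: user_limit=NULL, plan_limit=5196 → 5196
item=G: user_limit=963 → 963
item=J: user_limit=NULL, plan_limit=2693 → 2693
item=K: user_limit=7202 → 7202
item=P: user_limit=NULL, plan_limit=5409 → 5409
item=Q: user_limit=NULL, plan_limit=4229 → 4229
item=R: user_limit=9450 → 9450
item=S: user_limit=1045 → 1045
item=U: user_limit=9863 → 9863
item=W: user_limit=2369 → 2369
item=X: user_limit=NULL, plan_limit=5418 → 5418
item=Y: user_limit=4832 → 4832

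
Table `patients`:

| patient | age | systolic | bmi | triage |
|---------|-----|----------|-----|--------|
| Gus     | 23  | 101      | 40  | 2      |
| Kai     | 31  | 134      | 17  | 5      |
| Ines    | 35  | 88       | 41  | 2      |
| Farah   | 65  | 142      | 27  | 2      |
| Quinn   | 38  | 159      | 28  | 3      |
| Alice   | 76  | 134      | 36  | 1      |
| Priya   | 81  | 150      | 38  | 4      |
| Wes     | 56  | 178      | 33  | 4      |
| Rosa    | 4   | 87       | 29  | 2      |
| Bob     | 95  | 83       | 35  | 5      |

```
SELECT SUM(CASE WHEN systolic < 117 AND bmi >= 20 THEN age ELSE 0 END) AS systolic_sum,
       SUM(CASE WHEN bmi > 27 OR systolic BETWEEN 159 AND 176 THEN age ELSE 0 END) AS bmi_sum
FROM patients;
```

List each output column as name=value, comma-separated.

[systolic_sum: systolic < 117 AND bmi >= 20]
patient=Gus: ✓ → 23
patient=Kai: ✗
patient=Ines: ✓ → 35
patient=Farah: ✗
patient=Quinn: ✗
patient=Alice: ✗
patient=Priya: ✗
patient=Wes: ✗
patient=Rosa: ✓ → 4
patient=Bob: ✓ → 95
systolic_sum = 23 + 35 + 4 + 95 = 157
—
[bmi_sum: bmi > 27 OR systolic BETWEEN 159 AND 176]
patient=Gus: ✓ → 23
patient=Kai: ✗
patient=Ines: ✓ → 35
patient=Farah: ✗
patient=Quinn: ✓ → 38
patient=Alice: ✓ → 76
patient=Priya: ✓ → 81
patient=Wes: ✓ → 56
patient=Rosa: ✓ → 4
patient=Bob: ✓ → 95
bmi_sum = 23 + 35 + 38 + 76 + 81 + 56 + 4 + 95 = 408

systolic_sum=157, bmi_sum=408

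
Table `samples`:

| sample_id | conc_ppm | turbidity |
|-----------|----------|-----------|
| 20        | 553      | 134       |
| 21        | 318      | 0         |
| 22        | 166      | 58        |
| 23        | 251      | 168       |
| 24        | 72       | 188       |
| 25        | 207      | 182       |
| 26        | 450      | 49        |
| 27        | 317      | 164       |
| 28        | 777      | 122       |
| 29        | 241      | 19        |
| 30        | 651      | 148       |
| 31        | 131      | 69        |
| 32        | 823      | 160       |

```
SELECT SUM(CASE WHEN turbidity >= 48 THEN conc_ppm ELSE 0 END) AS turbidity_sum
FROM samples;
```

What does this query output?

4398

sample_id=20: ✓ → 553
sample_id=21: ✗
sample_id=22: ✓ → 166
sample_id=23: ✓ → 251
sample_id=24: ✓ → 72
sample_id=25: ✓ → 207
sample_id=26: ✓ → 450
sample_id=27: ✓ → 317
sample_id=28: ✓ → 777
sample_id=29: ✗
sample_id=30: ✓ → 651
sample_id=31: ✓ → 131
sample_id=32: ✓ → 823
turbidity_sum = 553 + 166 + 251 + 72 + 207 + 450 + 317 + 777 + 651 + 131 + 823 = 4398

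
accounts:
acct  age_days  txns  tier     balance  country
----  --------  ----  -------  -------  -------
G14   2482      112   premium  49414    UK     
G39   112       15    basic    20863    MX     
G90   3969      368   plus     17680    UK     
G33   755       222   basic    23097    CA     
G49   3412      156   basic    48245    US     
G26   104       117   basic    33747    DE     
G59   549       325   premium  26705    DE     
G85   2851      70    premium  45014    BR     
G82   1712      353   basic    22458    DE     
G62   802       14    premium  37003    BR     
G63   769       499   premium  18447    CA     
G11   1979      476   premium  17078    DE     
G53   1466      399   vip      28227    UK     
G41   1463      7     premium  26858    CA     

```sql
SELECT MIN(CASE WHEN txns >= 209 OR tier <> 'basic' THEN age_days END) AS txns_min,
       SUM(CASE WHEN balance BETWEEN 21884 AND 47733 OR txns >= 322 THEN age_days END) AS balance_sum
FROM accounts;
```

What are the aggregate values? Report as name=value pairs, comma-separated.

[txns_min: txns >= 209 OR tier <> 'basic']
acct=G14: ✓ → 2482
acct=G39: ✗
acct=G90: ✓ → 3969
acct=G33: ✓ → 755
acct=G49: ✗
acct=G26: ✗
acct=G59: ✓ → 549
acct=G85: ✓ → 2851
acct=G82: ✓ → 1712
acct=G62: ✓ → 802
acct=G63: ✓ → 769
acct=G11: ✓ → 1979
acct=G53: ✓ → 1466
acct=G41: ✓ → 1463
txns_min = MIN(2482, 3969, 755, 549, 2851, 1712, 802, 769, 1979, 1466, 1463) = 549
—
[balance_sum: balance BETWEEN 21884 AND 47733 OR txns >= 322]
acct=G14: ✗
acct=G39: ✗
acct=G90: ✓ → 3969
acct=G33: ✓ → 755
acct=G49: ✗
acct=G26: ✓ → 104
acct=G59: ✓ → 549
acct=G85: ✓ → 2851
acct=G82: ✓ → 1712
acct=G62: ✓ → 802
acct=G63: ✓ → 769
acct=G11: ✓ → 1979
acct=G53: ✓ → 1466
acct=G41: ✓ → 1463
balance_sum = 3969 + 755 + 104 + 549 + 2851 + 1712 + 802 + 769 + 1979 + 1466 + 1463 = 16419

txns_min=549, balance_sum=16419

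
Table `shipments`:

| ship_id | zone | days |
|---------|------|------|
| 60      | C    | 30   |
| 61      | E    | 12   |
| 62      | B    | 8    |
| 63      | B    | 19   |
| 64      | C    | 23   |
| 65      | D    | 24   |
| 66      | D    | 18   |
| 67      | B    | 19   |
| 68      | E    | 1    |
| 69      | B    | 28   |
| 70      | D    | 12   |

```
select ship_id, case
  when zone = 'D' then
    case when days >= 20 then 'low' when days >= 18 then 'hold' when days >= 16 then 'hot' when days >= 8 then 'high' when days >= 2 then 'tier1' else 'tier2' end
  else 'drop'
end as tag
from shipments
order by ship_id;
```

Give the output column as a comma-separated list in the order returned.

drop, drop, drop, drop, drop, low, hold, drop, drop, drop, high

ship_id=60: zone='C' → outer ELSE → drop
ship_id=61: zone='E' → outer ELSE → drop
ship_id=62: zone='B' → outer ELSE → drop
ship_id=63: zone='B' → outer ELSE → drop
ship_id=64: zone='C' → outer ELSE → drop
ship_id=65: zone='D' → inner[days >= 20] → low
ship_id=66: zone='D' → inner[days >= 18] → hold
ship_id=67: zone='B' → outer ELSE → drop
ship_id=68: zone='E' → outer ELSE → drop
ship_id=69: zone='B' → outer ELSE → drop
ship_id=70: zone='D' → inner[days >= 8] → high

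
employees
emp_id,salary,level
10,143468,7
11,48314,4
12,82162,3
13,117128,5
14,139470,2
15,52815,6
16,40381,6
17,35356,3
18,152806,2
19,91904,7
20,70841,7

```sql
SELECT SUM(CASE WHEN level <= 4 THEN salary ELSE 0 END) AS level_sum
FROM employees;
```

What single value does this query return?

emp_id=10: ✗
emp_id=11: ✓ → 48314
emp_id=12: ✓ → 82162
emp_id=13: ✗
emp_id=14: ✓ → 139470
emp_id=15: ✗
emp_id=16: ✗
emp_id=17: ✓ → 35356
emp_id=18: ✓ → 152806
emp_id=19: ✗
emp_id=20: ✗
level_sum = 48314 + 82162 + 139470 + 35356 + 152806 = 458108

458108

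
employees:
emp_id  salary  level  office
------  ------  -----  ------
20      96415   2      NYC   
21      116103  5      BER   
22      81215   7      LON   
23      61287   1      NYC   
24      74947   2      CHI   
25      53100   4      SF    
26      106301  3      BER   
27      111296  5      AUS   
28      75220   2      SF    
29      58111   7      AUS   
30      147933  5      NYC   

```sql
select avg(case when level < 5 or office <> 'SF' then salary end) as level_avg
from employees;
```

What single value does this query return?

89266.1818181818

emp_id=20: ✓ → 96415
emp_id=21: ✓ → 116103
emp_id=22: ✓ → 81215
emp_id=23: ✓ → 61287
emp_id=24: ✓ → 74947
emp_id=25: ✓ → 53100
emp_id=26: ✓ → 106301
emp_id=27: ✓ → 111296
emp_id=28: ✓ → 75220
emp_id=29: ✓ → 58111
emp_id=30: ✓ → 147933
level_avg = (96415 + 116103 + 81215 + 61287 + 74947 + 53100 + 106301 + 111296 + 75220 + 58111 + 147933) / 11 = 89266.1818181818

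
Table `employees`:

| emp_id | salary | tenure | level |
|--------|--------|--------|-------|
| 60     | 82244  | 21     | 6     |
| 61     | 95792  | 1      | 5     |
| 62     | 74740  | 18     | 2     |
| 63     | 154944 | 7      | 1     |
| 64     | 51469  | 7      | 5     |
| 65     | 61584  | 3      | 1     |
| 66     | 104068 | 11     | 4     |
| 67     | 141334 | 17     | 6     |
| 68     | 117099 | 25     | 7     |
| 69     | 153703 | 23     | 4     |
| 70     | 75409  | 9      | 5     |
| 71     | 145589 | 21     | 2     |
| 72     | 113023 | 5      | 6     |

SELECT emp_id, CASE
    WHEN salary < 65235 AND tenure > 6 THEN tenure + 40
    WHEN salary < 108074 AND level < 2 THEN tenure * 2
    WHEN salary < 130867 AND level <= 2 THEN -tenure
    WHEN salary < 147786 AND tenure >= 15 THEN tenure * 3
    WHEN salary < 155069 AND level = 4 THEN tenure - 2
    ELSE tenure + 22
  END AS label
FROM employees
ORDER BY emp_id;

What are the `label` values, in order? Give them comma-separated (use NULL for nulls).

63, 23, -18, 29, 47, 6, 9, 51, 75, 21, 31, 63, 27

emp_id=60: salary < 147786 AND tenure >= 15 → 63
emp_id=61: ELSE → 23
emp_id=62: salary < 130867 AND level <= 2 → -18
emp_id=63: ELSE → 29
emp_id=64: salary < 65235 AND tenure > 6 → 47
emp_id=65: salary < 108074 AND level < 2 → 6
emp_id=66: salary < 155069 AND level = 4 → 9
emp_id=67: salary < 147786 AND tenure >= 15 → 51
emp_id=68: salary < 147786 AND tenure >= 15 → 75
emp_id=69: salary < 155069 AND level = 4 → 21
emp_id=70: ELSE → 31
emp_id=71: salary < 147786 AND tenure >= 15 → 63
emp_id=72: ELSE → 27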